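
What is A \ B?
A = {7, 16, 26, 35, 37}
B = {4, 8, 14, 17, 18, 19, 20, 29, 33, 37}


Set A = {7, 16, 26, 35, 37}
Set B = {4, 8, 14, 17, 18, 19, 20, 29, 33, 37}
A \ B includes elements in A that are not in B.
Check each element of A:
7 (not in B, keep), 16 (not in B, keep), 26 (not in B, keep), 35 (not in B, keep), 37 (in B, remove)
A \ B = {7, 16, 26, 35}

{7, 16, 26, 35}


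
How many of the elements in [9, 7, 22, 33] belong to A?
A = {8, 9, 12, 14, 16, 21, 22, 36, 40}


Set A = {8, 9, 12, 14, 16, 21, 22, 36, 40}
Candidates: [9, 7, 22, 33]
Check each candidate:
9 ∈ A, 7 ∉ A, 22 ∈ A, 33 ∉ A
Count of candidates in A: 2

2


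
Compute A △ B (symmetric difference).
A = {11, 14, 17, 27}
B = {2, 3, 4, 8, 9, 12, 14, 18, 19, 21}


Set A = {11, 14, 17, 27}
Set B = {2, 3, 4, 8, 9, 12, 14, 18, 19, 21}
A △ B = (A \ B) ∪ (B \ A)
Elements in A but not B: {11, 17, 27}
Elements in B but not A: {2, 3, 4, 8, 9, 12, 18, 19, 21}
A △ B = {2, 3, 4, 8, 9, 11, 12, 17, 18, 19, 21, 27}

{2, 3, 4, 8, 9, 11, 12, 17, 18, 19, 21, 27}


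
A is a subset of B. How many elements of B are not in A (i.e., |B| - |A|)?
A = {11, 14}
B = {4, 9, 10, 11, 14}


Set A = {11, 14}, |A| = 2
Set B = {4, 9, 10, 11, 14}, |B| = 5
Since A ⊆ B: B \ A = {4, 9, 10}
|B| - |A| = 5 - 2 = 3

3


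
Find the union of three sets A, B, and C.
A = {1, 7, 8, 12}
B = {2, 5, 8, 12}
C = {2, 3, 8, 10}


Set A = {1, 7, 8, 12}
Set B = {2, 5, 8, 12}
Set C = {2, 3, 8, 10}
First, A ∪ B = {1, 2, 5, 7, 8, 12}
Then, (A ∪ B) ∪ C = {1, 2, 3, 5, 7, 8, 10, 12}

{1, 2, 3, 5, 7, 8, 10, 12}


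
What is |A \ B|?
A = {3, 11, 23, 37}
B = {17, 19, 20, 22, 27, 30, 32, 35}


Set A = {3, 11, 23, 37}
Set B = {17, 19, 20, 22, 27, 30, 32, 35}
A \ B = {3, 11, 23, 37}
|A \ B| = 4

4


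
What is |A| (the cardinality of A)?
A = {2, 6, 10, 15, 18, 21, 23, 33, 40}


Set A = {2, 6, 10, 15, 18, 21, 23, 33, 40}
Listing elements: 2, 6, 10, 15, 18, 21, 23, 33, 40
Counting: 9 elements
|A| = 9

9


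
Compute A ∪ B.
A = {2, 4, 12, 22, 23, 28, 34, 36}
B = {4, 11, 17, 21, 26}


Set A = {2, 4, 12, 22, 23, 28, 34, 36}
Set B = {4, 11, 17, 21, 26}
A ∪ B includes all elements in either set.
Elements from A: {2, 4, 12, 22, 23, 28, 34, 36}
Elements from B not already included: {11, 17, 21, 26}
A ∪ B = {2, 4, 11, 12, 17, 21, 22, 23, 26, 28, 34, 36}

{2, 4, 11, 12, 17, 21, 22, 23, 26, 28, 34, 36}


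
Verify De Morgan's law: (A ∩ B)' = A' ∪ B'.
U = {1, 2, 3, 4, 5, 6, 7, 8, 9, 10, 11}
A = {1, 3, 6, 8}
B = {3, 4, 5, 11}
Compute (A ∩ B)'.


U = {1, 2, 3, 4, 5, 6, 7, 8, 9, 10, 11}
A = {1, 3, 6, 8}, B = {3, 4, 5, 11}
A ∩ B = {3}
(A ∩ B)' = U \ (A ∩ B) = {1, 2, 4, 5, 6, 7, 8, 9, 10, 11}
Verification via A' ∪ B': A' = {2, 4, 5, 7, 9, 10, 11}, B' = {1, 2, 6, 7, 8, 9, 10}
A' ∪ B' = {1, 2, 4, 5, 6, 7, 8, 9, 10, 11} ✓

{1, 2, 4, 5, 6, 7, 8, 9, 10, 11}


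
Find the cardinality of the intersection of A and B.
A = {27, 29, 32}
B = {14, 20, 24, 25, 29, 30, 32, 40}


Set A = {27, 29, 32}
Set B = {14, 20, 24, 25, 29, 30, 32, 40}
A ∩ B = {29, 32}
|A ∩ B| = 2

2


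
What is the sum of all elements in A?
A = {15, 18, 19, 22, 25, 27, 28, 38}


Set A = {15, 18, 19, 22, 25, 27, 28, 38}
Sum = 15 + 18 + 19 + 22 + 25 + 27 + 28 + 38 = 192

192


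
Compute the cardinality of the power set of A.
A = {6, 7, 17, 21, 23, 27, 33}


Set A = {6, 7, 17, 21, 23, 27, 33}
|A| = 7
The power set P(A) contains all subsets of A.
|P(A)| = 2^|A| = 2^7 = 128

128


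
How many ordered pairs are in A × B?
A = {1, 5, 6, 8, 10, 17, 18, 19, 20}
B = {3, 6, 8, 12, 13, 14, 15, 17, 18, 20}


Set A = {1, 5, 6, 8, 10, 17, 18, 19, 20} has 9 elements.
Set B = {3, 6, 8, 12, 13, 14, 15, 17, 18, 20} has 10 elements.
|A × B| = |A| × |B| = 9 × 10 = 90

90


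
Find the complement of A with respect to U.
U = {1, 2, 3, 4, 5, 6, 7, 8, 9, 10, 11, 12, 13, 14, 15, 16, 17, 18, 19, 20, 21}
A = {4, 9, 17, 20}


Universal set U = {1, 2, 3, 4, 5, 6, 7, 8, 9, 10, 11, 12, 13, 14, 15, 16, 17, 18, 19, 20, 21}
Set A = {4, 9, 17, 20}
A' = U \ A = elements in U but not in A
Checking each element of U:
1 (not in A, include), 2 (not in A, include), 3 (not in A, include), 4 (in A, exclude), 5 (not in A, include), 6 (not in A, include), 7 (not in A, include), 8 (not in A, include), 9 (in A, exclude), 10 (not in A, include), 11 (not in A, include), 12 (not in A, include), 13 (not in A, include), 14 (not in A, include), 15 (not in A, include), 16 (not in A, include), 17 (in A, exclude), 18 (not in A, include), 19 (not in A, include), 20 (in A, exclude), 21 (not in A, include)
A' = {1, 2, 3, 5, 6, 7, 8, 10, 11, 12, 13, 14, 15, 16, 18, 19, 21}

{1, 2, 3, 5, 6, 7, 8, 10, 11, 12, 13, 14, 15, 16, 18, 19, 21}


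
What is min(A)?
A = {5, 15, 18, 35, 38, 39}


Set A = {5, 15, 18, 35, 38, 39}
Elements in ascending order: 5, 15, 18, 35, 38, 39
The smallest element is 5.

5


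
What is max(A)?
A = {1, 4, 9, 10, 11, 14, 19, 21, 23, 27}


Set A = {1, 4, 9, 10, 11, 14, 19, 21, 23, 27}
Elements in ascending order: 1, 4, 9, 10, 11, 14, 19, 21, 23, 27
The largest element is 27.

27


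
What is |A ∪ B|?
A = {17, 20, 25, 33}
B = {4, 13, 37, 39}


Set A = {17, 20, 25, 33}, |A| = 4
Set B = {4, 13, 37, 39}, |B| = 4
A ∩ B = {}, |A ∩ B| = 0
|A ∪ B| = |A| + |B| - |A ∩ B| = 4 + 4 - 0 = 8

8


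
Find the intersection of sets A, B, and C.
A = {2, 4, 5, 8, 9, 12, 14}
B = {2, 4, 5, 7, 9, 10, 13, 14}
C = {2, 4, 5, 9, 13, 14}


Set A = {2, 4, 5, 8, 9, 12, 14}
Set B = {2, 4, 5, 7, 9, 10, 13, 14}
Set C = {2, 4, 5, 9, 13, 14}
First, A ∩ B = {2, 4, 5, 9, 14}
Then, (A ∩ B) ∩ C = {2, 4, 5, 9, 14}

{2, 4, 5, 9, 14}


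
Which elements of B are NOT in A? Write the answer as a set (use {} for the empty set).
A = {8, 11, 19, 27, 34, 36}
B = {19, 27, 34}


Set A = {8, 11, 19, 27, 34, 36}
Set B = {19, 27, 34}
Check each element of B against A:
19 ∈ A, 27 ∈ A, 34 ∈ A
Elements of B not in A: {}

{}


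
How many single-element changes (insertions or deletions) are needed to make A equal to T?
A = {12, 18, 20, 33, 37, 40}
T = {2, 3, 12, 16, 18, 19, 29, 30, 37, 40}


Set A = {12, 18, 20, 33, 37, 40}
Set T = {2, 3, 12, 16, 18, 19, 29, 30, 37, 40}
Elements to remove from A (in A, not in T): {20, 33} → 2 removals
Elements to add to A (in T, not in A): {2, 3, 16, 19, 29, 30} → 6 additions
Total edits = 2 + 6 = 8

8


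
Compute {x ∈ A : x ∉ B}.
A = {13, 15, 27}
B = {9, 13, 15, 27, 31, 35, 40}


Set A = {13, 15, 27}
Set B = {9, 13, 15, 27, 31, 35, 40}
Check each element of A against B:
13 ∈ B, 15 ∈ B, 27 ∈ B
Elements of A not in B: {}

{}


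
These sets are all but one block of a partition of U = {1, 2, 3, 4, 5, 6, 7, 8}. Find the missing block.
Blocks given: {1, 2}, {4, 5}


U = {1, 2, 3, 4, 5, 6, 7, 8}
Shown blocks: {1, 2}, {4, 5}
A partition's blocks are pairwise disjoint and cover U, so the missing block = U \ (union of shown blocks).
Union of shown blocks: {1, 2, 4, 5}
Missing block = U \ (union) = {3, 6, 7, 8}

{3, 6, 7, 8}


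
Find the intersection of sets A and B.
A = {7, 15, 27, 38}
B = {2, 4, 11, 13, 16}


Set A = {7, 15, 27, 38}
Set B = {2, 4, 11, 13, 16}
A ∩ B includes only elements in both sets.
Check each element of A against B:
7 ✗, 15 ✗, 27 ✗, 38 ✗
A ∩ B = {}

{}


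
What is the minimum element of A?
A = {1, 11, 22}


Set A = {1, 11, 22}
Elements in ascending order: 1, 11, 22
The smallest element is 1.

1


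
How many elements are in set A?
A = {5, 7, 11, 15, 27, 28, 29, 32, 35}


Set A = {5, 7, 11, 15, 27, 28, 29, 32, 35}
Listing elements: 5, 7, 11, 15, 27, 28, 29, 32, 35
Counting: 9 elements
|A| = 9

9


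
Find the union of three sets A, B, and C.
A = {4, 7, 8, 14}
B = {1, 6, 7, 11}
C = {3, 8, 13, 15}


Set A = {4, 7, 8, 14}
Set B = {1, 6, 7, 11}
Set C = {3, 8, 13, 15}
First, A ∪ B = {1, 4, 6, 7, 8, 11, 14}
Then, (A ∪ B) ∪ C = {1, 3, 4, 6, 7, 8, 11, 13, 14, 15}

{1, 3, 4, 6, 7, 8, 11, 13, 14, 15}


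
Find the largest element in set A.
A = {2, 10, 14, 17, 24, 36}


Set A = {2, 10, 14, 17, 24, 36}
Elements in ascending order: 2, 10, 14, 17, 24, 36
The largest element is 36.

36


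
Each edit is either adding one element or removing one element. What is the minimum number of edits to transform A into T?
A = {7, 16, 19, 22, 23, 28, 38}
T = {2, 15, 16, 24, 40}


Set A = {7, 16, 19, 22, 23, 28, 38}
Set T = {2, 15, 16, 24, 40}
Elements to remove from A (in A, not in T): {7, 19, 22, 23, 28, 38} → 6 removals
Elements to add to A (in T, not in A): {2, 15, 24, 40} → 4 additions
Total edits = 6 + 4 = 10

10


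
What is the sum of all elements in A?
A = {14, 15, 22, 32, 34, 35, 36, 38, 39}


Set A = {14, 15, 22, 32, 34, 35, 36, 38, 39}
Sum = 14 + 15 + 22 + 32 + 34 + 35 + 36 + 38 + 39 = 265

265


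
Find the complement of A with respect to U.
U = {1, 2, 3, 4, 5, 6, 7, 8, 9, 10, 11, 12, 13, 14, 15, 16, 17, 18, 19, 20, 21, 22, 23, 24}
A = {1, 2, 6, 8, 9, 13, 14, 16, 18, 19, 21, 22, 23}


Universal set U = {1, 2, 3, 4, 5, 6, 7, 8, 9, 10, 11, 12, 13, 14, 15, 16, 17, 18, 19, 20, 21, 22, 23, 24}
Set A = {1, 2, 6, 8, 9, 13, 14, 16, 18, 19, 21, 22, 23}
A' = U \ A = elements in U but not in A
Checking each element of U:
1 (in A, exclude), 2 (in A, exclude), 3 (not in A, include), 4 (not in A, include), 5 (not in A, include), 6 (in A, exclude), 7 (not in A, include), 8 (in A, exclude), 9 (in A, exclude), 10 (not in A, include), 11 (not in A, include), 12 (not in A, include), 13 (in A, exclude), 14 (in A, exclude), 15 (not in A, include), 16 (in A, exclude), 17 (not in A, include), 18 (in A, exclude), 19 (in A, exclude), 20 (not in A, include), 21 (in A, exclude), 22 (in A, exclude), 23 (in A, exclude), 24 (not in A, include)
A' = {3, 4, 5, 7, 10, 11, 12, 15, 17, 20, 24}

{3, 4, 5, 7, 10, 11, 12, 15, 17, 20, 24}


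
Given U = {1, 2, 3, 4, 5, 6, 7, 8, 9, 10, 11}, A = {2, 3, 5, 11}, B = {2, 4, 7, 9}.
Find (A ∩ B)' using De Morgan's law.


U = {1, 2, 3, 4, 5, 6, 7, 8, 9, 10, 11}
A = {2, 3, 5, 11}, B = {2, 4, 7, 9}
A ∩ B = {2}
(A ∩ B)' = U \ (A ∩ B) = {1, 3, 4, 5, 6, 7, 8, 9, 10, 11}
Verification via A' ∪ B': A' = {1, 4, 6, 7, 8, 9, 10}, B' = {1, 3, 5, 6, 8, 10, 11}
A' ∪ B' = {1, 3, 4, 5, 6, 7, 8, 9, 10, 11} ✓

{1, 3, 4, 5, 6, 7, 8, 9, 10, 11}


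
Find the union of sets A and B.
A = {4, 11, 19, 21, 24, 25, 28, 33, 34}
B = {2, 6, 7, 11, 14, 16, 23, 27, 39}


Set A = {4, 11, 19, 21, 24, 25, 28, 33, 34}
Set B = {2, 6, 7, 11, 14, 16, 23, 27, 39}
A ∪ B includes all elements in either set.
Elements from A: {4, 11, 19, 21, 24, 25, 28, 33, 34}
Elements from B not already included: {2, 6, 7, 14, 16, 23, 27, 39}
A ∪ B = {2, 4, 6, 7, 11, 14, 16, 19, 21, 23, 24, 25, 27, 28, 33, 34, 39}

{2, 4, 6, 7, 11, 14, 16, 19, 21, 23, 24, 25, 27, 28, 33, 34, 39}


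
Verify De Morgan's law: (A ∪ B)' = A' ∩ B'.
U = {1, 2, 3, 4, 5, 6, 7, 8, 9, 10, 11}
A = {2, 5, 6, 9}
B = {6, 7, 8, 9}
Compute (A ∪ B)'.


U = {1, 2, 3, 4, 5, 6, 7, 8, 9, 10, 11}
A = {2, 5, 6, 9}, B = {6, 7, 8, 9}
A ∪ B = {2, 5, 6, 7, 8, 9}
(A ∪ B)' = U \ (A ∪ B) = {1, 3, 4, 10, 11}
Verification via A' ∩ B': A' = {1, 3, 4, 7, 8, 10, 11}, B' = {1, 2, 3, 4, 5, 10, 11}
A' ∩ B' = {1, 3, 4, 10, 11} ✓

{1, 3, 4, 10, 11}


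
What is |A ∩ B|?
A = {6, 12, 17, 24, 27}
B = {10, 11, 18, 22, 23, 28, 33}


Set A = {6, 12, 17, 24, 27}
Set B = {10, 11, 18, 22, 23, 28, 33}
A ∩ B = {}
|A ∩ B| = 0

0


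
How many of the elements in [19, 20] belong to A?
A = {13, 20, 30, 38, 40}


Set A = {13, 20, 30, 38, 40}
Candidates: [19, 20]
Check each candidate:
19 ∉ A, 20 ∈ A
Count of candidates in A: 1

1


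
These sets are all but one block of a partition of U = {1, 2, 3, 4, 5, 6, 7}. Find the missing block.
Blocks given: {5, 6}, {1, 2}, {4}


U = {1, 2, 3, 4, 5, 6, 7}
Shown blocks: {5, 6}, {1, 2}, {4}
A partition's blocks are pairwise disjoint and cover U, so the missing block = U \ (union of shown blocks).
Union of shown blocks: {1, 2, 4, 5, 6}
Missing block = U \ (union) = {3, 7}

{3, 7}


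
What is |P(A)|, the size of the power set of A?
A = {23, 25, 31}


Set A = {23, 25, 31}
|A| = 3
The power set P(A) contains all subsets of A.
|P(A)| = 2^|A| = 2^3 = 8

8


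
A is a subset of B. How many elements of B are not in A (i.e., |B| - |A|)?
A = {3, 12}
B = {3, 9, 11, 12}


Set A = {3, 12}, |A| = 2
Set B = {3, 9, 11, 12}, |B| = 4
Since A ⊆ B: B \ A = {9, 11}
|B| - |A| = 4 - 2 = 2

2


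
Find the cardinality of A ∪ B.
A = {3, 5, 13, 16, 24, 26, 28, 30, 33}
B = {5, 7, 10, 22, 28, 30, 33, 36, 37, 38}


Set A = {3, 5, 13, 16, 24, 26, 28, 30, 33}, |A| = 9
Set B = {5, 7, 10, 22, 28, 30, 33, 36, 37, 38}, |B| = 10
A ∩ B = {5, 28, 30, 33}, |A ∩ B| = 4
|A ∪ B| = |A| + |B| - |A ∩ B| = 9 + 10 - 4 = 15

15


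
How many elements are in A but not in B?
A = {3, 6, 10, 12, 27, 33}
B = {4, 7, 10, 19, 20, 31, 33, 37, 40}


Set A = {3, 6, 10, 12, 27, 33}
Set B = {4, 7, 10, 19, 20, 31, 33, 37, 40}
A \ B = {3, 6, 12, 27}
|A \ B| = 4

4


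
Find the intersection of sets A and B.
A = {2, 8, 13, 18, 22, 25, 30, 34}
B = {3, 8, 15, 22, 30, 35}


Set A = {2, 8, 13, 18, 22, 25, 30, 34}
Set B = {3, 8, 15, 22, 30, 35}
A ∩ B includes only elements in both sets.
Check each element of A against B:
2 ✗, 8 ✓, 13 ✗, 18 ✗, 22 ✓, 25 ✗, 30 ✓, 34 ✗
A ∩ B = {8, 22, 30}

{8, 22, 30}


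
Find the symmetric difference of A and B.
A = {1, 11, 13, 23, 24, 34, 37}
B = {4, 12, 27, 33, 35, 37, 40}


Set A = {1, 11, 13, 23, 24, 34, 37}
Set B = {4, 12, 27, 33, 35, 37, 40}
A △ B = (A \ B) ∪ (B \ A)
Elements in A but not B: {1, 11, 13, 23, 24, 34}
Elements in B but not A: {4, 12, 27, 33, 35, 40}
A △ B = {1, 4, 11, 12, 13, 23, 24, 27, 33, 34, 35, 40}

{1, 4, 11, 12, 13, 23, 24, 27, 33, 34, 35, 40}


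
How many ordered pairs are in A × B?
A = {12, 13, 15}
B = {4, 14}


Set A = {12, 13, 15} has 3 elements.
Set B = {4, 14} has 2 elements.
|A × B| = |A| × |B| = 3 × 2 = 6

6


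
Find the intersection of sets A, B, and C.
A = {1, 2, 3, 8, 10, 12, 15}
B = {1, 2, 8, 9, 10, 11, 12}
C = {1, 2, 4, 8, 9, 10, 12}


Set A = {1, 2, 3, 8, 10, 12, 15}
Set B = {1, 2, 8, 9, 10, 11, 12}
Set C = {1, 2, 4, 8, 9, 10, 12}
First, A ∩ B = {1, 2, 8, 10, 12}
Then, (A ∩ B) ∩ C = {1, 2, 8, 10, 12}

{1, 2, 8, 10, 12}


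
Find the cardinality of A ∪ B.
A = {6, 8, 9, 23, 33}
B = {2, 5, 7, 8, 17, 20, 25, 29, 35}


Set A = {6, 8, 9, 23, 33}, |A| = 5
Set B = {2, 5, 7, 8, 17, 20, 25, 29, 35}, |B| = 9
A ∩ B = {8}, |A ∩ B| = 1
|A ∪ B| = |A| + |B| - |A ∩ B| = 5 + 9 - 1 = 13

13


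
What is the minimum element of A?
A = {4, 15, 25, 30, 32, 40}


Set A = {4, 15, 25, 30, 32, 40}
Elements in ascending order: 4, 15, 25, 30, 32, 40
The smallest element is 4.

4


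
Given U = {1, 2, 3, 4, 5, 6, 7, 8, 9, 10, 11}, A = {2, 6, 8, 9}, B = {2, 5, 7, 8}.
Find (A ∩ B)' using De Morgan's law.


U = {1, 2, 3, 4, 5, 6, 7, 8, 9, 10, 11}
A = {2, 6, 8, 9}, B = {2, 5, 7, 8}
A ∩ B = {2, 8}
(A ∩ B)' = U \ (A ∩ B) = {1, 3, 4, 5, 6, 7, 9, 10, 11}
Verification via A' ∪ B': A' = {1, 3, 4, 5, 7, 10, 11}, B' = {1, 3, 4, 6, 9, 10, 11}
A' ∪ B' = {1, 3, 4, 5, 6, 7, 9, 10, 11} ✓

{1, 3, 4, 5, 6, 7, 9, 10, 11}


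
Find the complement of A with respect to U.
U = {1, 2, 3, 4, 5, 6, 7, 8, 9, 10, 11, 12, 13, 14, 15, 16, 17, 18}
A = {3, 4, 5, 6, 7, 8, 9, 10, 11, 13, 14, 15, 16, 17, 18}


Universal set U = {1, 2, 3, 4, 5, 6, 7, 8, 9, 10, 11, 12, 13, 14, 15, 16, 17, 18}
Set A = {3, 4, 5, 6, 7, 8, 9, 10, 11, 13, 14, 15, 16, 17, 18}
A' = U \ A = elements in U but not in A
Checking each element of U:
1 (not in A, include), 2 (not in A, include), 3 (in A, exclude), 4 (in A, exclude), 5 (in A, exclude), 6 (in A, exclude), 7 (in A, exclude), 8 (in A, exclude), 9 (in A, exclude), 10 (in A, exclude), 11 (in A, exclude), 12 (not in A, include), 13 (in A, exclude), 14 (in A, exclude), 15 (in A, exclude), 16 (in A, exclude), 17 (in A, exclude), 18 (in A, exclude)
A' = {1, 2, 12}

{1, 2, 12}


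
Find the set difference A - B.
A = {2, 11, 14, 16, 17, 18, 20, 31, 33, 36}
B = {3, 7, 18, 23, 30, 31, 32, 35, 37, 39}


Set A = {2, 11, 14, 16, 17, 18, 20, 31, 33, 36}
Set B = {3, 7, 18, 23, 30, 31, 32, 35, 37, 39}
A \ B includes elements in A that are not in B.
Check each element of A:
2 (not in B, keep), 11 (not in B, keep), 14 (not in B, keep), 16 (not in B, keep), 17 (not in B, keep), 18 (in B, remove), 20 (not in B, keep), 31 (in B, remove), 33 (not in B, keep), 36 (not in B, keep)
A \ B = {2, 11, 14, 16, 17, 20, 33, 36}

{2, 11, 14, 16, 17, 20, 33, 36}


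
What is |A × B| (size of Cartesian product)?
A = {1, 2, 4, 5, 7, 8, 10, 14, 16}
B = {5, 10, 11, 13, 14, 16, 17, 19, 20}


Set A = {1, 2, 4, 5, 7, 8, 10, 14, 16} has 9 elements.
Set B = {5, 10, 11, 13, 14, 16, 17, 19, 20} has 9 elements.
|A × B| = |A| × |B| = 9 × 9 = 81

81


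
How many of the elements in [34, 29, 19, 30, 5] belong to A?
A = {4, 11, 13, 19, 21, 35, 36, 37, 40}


Set A = {4, 11, 13, 19, 21, 35, 36, 37, 40}
Candidates: [34, 29, 19, 30, 5]
Check each candidate:
34 ∉ A, 29 ∉ A, 19 ∈ A, 30 ∉ A, 5 ∉ A
Count of candidates in A: 1

1


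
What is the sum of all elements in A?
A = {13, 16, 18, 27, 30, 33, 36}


Set A = {13, 16, 18, 27, 30, 33, 36}
Sum = 13 + 16 + 18 + 27 + 30 + 33 + 36 = 173

173


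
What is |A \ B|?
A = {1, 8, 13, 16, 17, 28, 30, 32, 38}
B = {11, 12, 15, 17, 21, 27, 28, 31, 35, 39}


Set A = {1, 8, 13, 16, 17, 28, 30, 32, 38}
Set B = {11, 12, 15, 17, 21, 27, 28, 31, 35, 39}
A \ B = {1, 8, 13, 16, 30, 32, 38}
|A \ B| = 7

7


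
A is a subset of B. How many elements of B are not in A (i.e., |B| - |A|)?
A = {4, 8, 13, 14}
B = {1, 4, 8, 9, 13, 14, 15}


Set A = {4, 8, 13, 14}, |A| = 4
Set B = {1, 4, 8, 9, 13, 14, 15}, |B| = 7
Since A ⊆ B: B \ A = {1, 9, 15}
|B| - |A| = 7 - 4 = 3

3


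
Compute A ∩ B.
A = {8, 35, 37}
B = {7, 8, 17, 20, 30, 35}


Set A = {8, 35, 37}
Set B = {7, 8, 17, 20, 30, 35}
A ∩ B includes only elements in both sets.
Check each element of A against B:
8 ✓, 35 ✓, 37 ✗
A ∩ B = {8, 35}

{8, 35}


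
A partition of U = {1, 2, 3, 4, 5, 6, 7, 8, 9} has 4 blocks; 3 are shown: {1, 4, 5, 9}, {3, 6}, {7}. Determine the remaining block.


U = {1, 2, 3, 4, 5, 6, 7, 8, 9}
Shown blocks: {1, 4, 5, 9}, {3, 6}, {7}
A partition's blocks are pairwise disjoint and cover U, so the missing block = U \ (union of shown blocks).
Union of shown blocks: {1, 3, 4, 5, 6, 7, 9}
Missing block = U \ (union) = {2, 8}

{2, 8}


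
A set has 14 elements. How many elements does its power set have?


The set has 14 elements.
The power set contains all possible subsets.
|P(A)| = 2^|A| = 2^14 = 16384

16384


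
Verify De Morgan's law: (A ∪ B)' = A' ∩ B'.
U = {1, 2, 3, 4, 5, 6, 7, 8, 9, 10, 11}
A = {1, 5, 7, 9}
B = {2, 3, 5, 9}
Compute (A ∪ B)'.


U = {1, 2, 3, 4, 5, 6, 7, 8, 9, 10, 11}
A = {1, 5, 7, 9}, B = {2, 3, 5, 9}
A ∪ B = {1, 2, 3, 5, 7, 9}
(A ∪ B)' = U \ (A ∪ B) = {4, 6, 8, 10, 11}
Verification via A' ∩ B': A' = {2, 3, 4, 6, 8, 10, 11}, B' = {1, 4, 6, 7, 8, 10, 11}
A' ∩ B' = {4, 6, 8, 10, 11} ✓

{4, 6, 8, 10, 11}


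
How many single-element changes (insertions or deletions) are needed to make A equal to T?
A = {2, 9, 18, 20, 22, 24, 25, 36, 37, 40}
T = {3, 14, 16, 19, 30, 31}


Set A = {2, 9, 18, 20, 22, 24, 25, 36, 37, 40}
Set T = {3, 14, 16, 19, 30, 31}
Elements to remove from A (in A, not in T): {2, 9, 18, 20, 22, 24, 25, 36, 37, 40} → 10 removals
Elements to add to A (in T, not in A): {3, 14, 16, 19, 30, 31} → 6 additions
Total edits = 10 + 6 = 16

16


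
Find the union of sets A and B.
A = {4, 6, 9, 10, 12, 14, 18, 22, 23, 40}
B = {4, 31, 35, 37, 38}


Set A = {4, 6, 9, 10, 12, 14, 18, 22, 23, 40}
Set B = {4, 31, 35, 37, 38}
A ∪ B includes all elements in either set.
Elements from A: {4, 6, 9, 10, 12, 14, 18, 22, 23, 40}
Elements from B not already included: {31, 35, 37, 38}
A ∪ B = {4, 6, 9, 10, 12, 14, 18, 22, 23, 31, 35, 37, 38, 40}

{4, 6, 9, 10, 12, 14, 18, 22, 23, 31, 35, 37, 38, 40}


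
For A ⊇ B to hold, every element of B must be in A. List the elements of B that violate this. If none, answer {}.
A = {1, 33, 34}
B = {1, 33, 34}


Set A = {1, 33, 34}
Set B = {1, 33, 34}
Check each element of B against A:
1 ∈ A, 33 ∈ A, 34 ∈ A
Elements of B not in A: {}

{}


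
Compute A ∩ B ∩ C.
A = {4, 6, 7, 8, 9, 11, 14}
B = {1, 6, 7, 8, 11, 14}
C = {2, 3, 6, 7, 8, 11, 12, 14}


Set A = {4, 6, 7, 8, 9, 11, 14}
Set B = {1, 6, 7, 8, 11, 14}
Set C = {2, 3, 6, 7, 8, 11, 12, 14}
First, A ∩ B = {6, 7, 8, 11, 14}
Then, (A ∩ B) ∩ C = {6, 7, 8, 11, 14}

{6, 7, 8, 11, 14}


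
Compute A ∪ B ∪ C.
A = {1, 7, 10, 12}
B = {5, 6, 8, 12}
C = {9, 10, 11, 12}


Set A = {1, 7, 10, 12}
Set B = {5, 6, 8, 12}
Set C = {9, 10, 11, 12}
First, A ∪ B = {1, 5, 6, 7, 8, 10, 12}
Then, (A ∪ B) ∪ C = {1, 5, 6, 7, 8, 9, 10, 11, 12}

{1, 5, 6, 7, 8, 9, 10, 11, 12}


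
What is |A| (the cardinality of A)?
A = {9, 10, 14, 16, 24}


Set A = {9, 10, 14, 16, 24}
Listing elements: 9, 10, 14, 16, 24
Counting: 5 elements
|A| = 5

5


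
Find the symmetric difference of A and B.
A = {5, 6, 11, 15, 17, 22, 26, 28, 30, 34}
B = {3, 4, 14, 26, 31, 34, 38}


Set A = {5, 6, 11, 15, 17, 22, 26, 28, 30, 34}
Set B = {3, 4, 14, 26, 31, 34, 38}
A △ B = (A \ B) ∪ (B \ A)
Elements in A but not B: {5, 6, 11, 15, 17, 22, 28, 30}
Elements in B but not A: {3, 4, 14, 31, 38}
A △ B = {3, 4, 5, 6, 11, 14, 15, 17, 22, 28, 30, 31, 38}

{3, 4, 5, 6, 11, 14, 15, 17, 22, 28, 30, 31, 38}


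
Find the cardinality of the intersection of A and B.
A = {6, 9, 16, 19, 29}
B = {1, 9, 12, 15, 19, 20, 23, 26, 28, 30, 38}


Set A = {6, 9, 16, 19, 29}
Set B = {1, 9, 12, 15, 19, 20, 23, 26, 28, 30, 38}
A ∩ B = {9, 19}
|A ∩ B| = 2

2


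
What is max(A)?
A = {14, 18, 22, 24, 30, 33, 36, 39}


Set A = {14, 18, 22, 24, 30, 33, 36, 39}
Elements in ascending order: 14, 18, 22, 24, 30, 33, 36, 39
The largest element is 39.

39


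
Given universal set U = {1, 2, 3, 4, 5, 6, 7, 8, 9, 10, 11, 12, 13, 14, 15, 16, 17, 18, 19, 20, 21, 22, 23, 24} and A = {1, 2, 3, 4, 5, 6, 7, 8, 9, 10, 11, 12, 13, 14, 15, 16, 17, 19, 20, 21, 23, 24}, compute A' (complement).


Universal set U = {1, 2, 3, 4, 5, 6, 7, 8, 9, 10, 11, 12, 13, 14, 15, 16, 17, 18, 19, 20, 21, 22, 23, 24}
Set A = {1, 2, 3, 4, 5, 6, 7, 8, 9, 10, 11, 12, 13, 14, 15, 16, 17, 19, 20, 21, 23, 24}
A' = U \ A = elements in U but not in A
Checking each element of U:
1 (in A, exclude), 2 (in A, exclude), 3 (in A, exclude), 4 (in A, exclude), 5 (in A, exclude), 6 (in A, exclude), 7 (in A, exclude), 8 (in A, exclude), 9 (in A, exclude), 10 (in A, exclude), 11 (in A, exclude), 12 (in A, exclude), 13 (in A, exclude), 14 (in A, exclude), 15 (in A, exclude), 16 (in A, exclude), 17 (in A, exclude), 18 (not in A, include), 19 (in A, exclude), 20 (in A, exclude), 21 (in A, exclude), 22 (not in A, include), 23 (in A, exclude), 24 (in A, exclude)
A' = {18, 22}

{18, 22}


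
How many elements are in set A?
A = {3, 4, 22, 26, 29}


Set A = {3, 4, 22, 26, 29}
Listing elements: 3, 4, 22, 26, 29
Counting: 5 elements
|A| = 5

5


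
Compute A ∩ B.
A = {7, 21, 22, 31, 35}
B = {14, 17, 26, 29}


Set A = {7, 21, 22, 31, 35}
Set B = {14, 17, 26, 29}
A ∩ B includes only elements in both sets.
Check each element of A against B:
7 ✗, 21 ✗, 22 ✗, 31 ✗, 35 ✗
A ∩ B = {}

{}


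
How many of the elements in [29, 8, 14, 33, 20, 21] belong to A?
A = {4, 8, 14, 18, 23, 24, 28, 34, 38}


Set A = {4, 8, 14, 18, 23, 24, 28, 34, 38}
Candidates: [29, 8, 14, 33, 20, 21]
Check each candidate:
29 ∉ A, 8 ∈ A, 14 ∈ A, 33 ∉ A, 20 ∉ A, 21 ∉ A
Count of candidates in A: 2

2


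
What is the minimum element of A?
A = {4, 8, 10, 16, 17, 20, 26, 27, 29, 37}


Set A = {4, 8, 10, 16, 17, 20, 26, 27, 29, 37}
Elements in ascending order: 4, 8, 10, 16, 17, 20, 26, 27, 29, 37
The smallest element is 4.

4


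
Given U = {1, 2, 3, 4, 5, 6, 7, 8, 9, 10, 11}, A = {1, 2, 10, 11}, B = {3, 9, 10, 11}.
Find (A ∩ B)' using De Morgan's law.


U = {1, 2, 3, 4, 5, 6, 7, 8, 9, 10, 11}
A = {1, 2, 10, 11}, B = {3, 9, 10, 11}
A ∩ B = {10, 11}
(A ∩ B)' = U \ (A ∩ B) = {1, 2, 3, 4, 5, 6, 7, 8, 9}
Verification via A' ∪ B': A' = {3, 4, 5, 6, 7, 8, 9}, B' = {1, 2, 4, 5, 6, 7, 8}
A' ∪ B' = {1, 2, 3, 4, 5, 6, 7, 8, 9} ✓

{1, 2, 3, 4, 5, 6, 7, 8, 9}


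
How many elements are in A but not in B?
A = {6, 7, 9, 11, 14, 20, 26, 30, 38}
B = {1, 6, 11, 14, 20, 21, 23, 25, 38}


Set A = {6, 7, 9, 11, 14, 20, 26, 30, 38}
Set B = {1, 6, 11, 14, 20, 21, 23, 25, 38}
A \ B = {7, 9, 26, 30}
|A \ B| = 4

4


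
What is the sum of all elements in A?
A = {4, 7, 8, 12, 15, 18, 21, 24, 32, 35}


Set A = {4, 7, 8, 12, 15, 18, 21, 24, 32, 35}
Sum = 4 + 7 + 8 + 12 + 15 + 18 + 21 + 24 + 32 + 35 = 176

176


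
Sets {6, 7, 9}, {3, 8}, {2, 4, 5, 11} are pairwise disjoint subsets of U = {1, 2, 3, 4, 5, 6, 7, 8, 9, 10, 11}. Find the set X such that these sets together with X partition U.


U = {1, 2, 3, 4, 5, 6, 7, 8, 9, 10, 11}
Shown blocks: {6, 7, 9}, {3, 8}, {2, 4, 5, 11}
A partition's blocks are pairwise disjoint and cover U, so the missing block = U \ (union of shown blocks).
Union of shown blocks: {2, 3, 4, 5, 6, 7, 8, 9, 11}
Missing block = U \ (union) = {1, 10}

{1, 10}


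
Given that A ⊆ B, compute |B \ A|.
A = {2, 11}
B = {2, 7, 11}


Set A = {2, 11}, |A| = 2
Set B = {2, 7, 11}, |B| = 3
Since A ⊆ B: B \ A = {7}
|B| - |A| = 3 - 2 = 1

1


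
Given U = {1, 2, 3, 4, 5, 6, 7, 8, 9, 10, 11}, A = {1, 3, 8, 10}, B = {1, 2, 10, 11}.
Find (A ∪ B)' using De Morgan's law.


U = {1, 2, 3, 4, 5, 6, 7, 8, 9, 10, 11}
A = {1, 3, 8, 10}, B = {1, 2, 10, 11}
A ∪ B = {1, 2, 3, 8, 10, 11}
(A ∪ B)' = U \ (A ∪ B) = {4, 5, 6, 7, 9}
Verification via A' ∩ B': A' = {2, 4, 5, 6, 7, 9, 11}, B' = {3, 4, 5, 6, 7, 8, 9}
A' ∩ B' = {4, 5, 6, 7, 9} ✓

{4, 5, 6, 7, 9}


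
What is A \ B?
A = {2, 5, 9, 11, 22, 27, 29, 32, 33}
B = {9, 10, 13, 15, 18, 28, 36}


Set A = {2, 5, 9, 11, 22, 27, 29, 32, 33}
Set B = {9, 10, 13, 15, 18, 28, 36}
A \ B includes elements in A that are not in B.
Check each element of A:
2 (not in B, keep), 5 (not in B, keep), 9 (in B, remove), 11 (not in B, keep), 22 (not in B, keep), 27 (not in B, keep), 29 (not in B, keep), 32 (not in B, keep), 33 (not in B, keep)
A \ B = {2, 5, 11, 22, 27, 29, 32, 33}

{2, 5, 11, 22, 27, 29, 32, 33}


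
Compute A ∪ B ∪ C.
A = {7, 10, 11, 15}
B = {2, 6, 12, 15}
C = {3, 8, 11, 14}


Set A = {7, 10, 11, 15}
Set B = {2, 6, 12, 15}
Set C = {3, 8, 11, 14}
First, A ∪ B = {2, 6, 7, 10, 11, 12, 15}
Then, (A ∪ B) ∪ C = {2, 3, 6, 7, 8, 10, 11, 12, 14, 15}

{2, 3, 6, 7, 8, 10, 11, 12, 14, 15}


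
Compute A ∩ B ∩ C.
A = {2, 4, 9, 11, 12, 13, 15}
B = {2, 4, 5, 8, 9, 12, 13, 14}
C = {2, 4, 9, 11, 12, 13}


Set A = {2, 4, 9, 11, 12, 13, 15}
Set B = {2, 4, 5, 8, 9, 12, 13, 14}
Set C = {2, 4, 9, 11, 12, 13}
First, A ∩ B = {2, 4, 9, 12, 13}
Then, (A ∩ B) ∩ C = {2, 4, 9, 12, 13}

{2, 4, 9, 12, 13}


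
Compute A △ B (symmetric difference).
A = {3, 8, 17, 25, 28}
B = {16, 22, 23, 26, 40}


Set A = {3, 8, 17, 25, 28}
Set B = {16, 22, 23, 26, 40}
A △ B = (A \ B) ∪ (B \ A)
Elements in A but not B: {3, 8, 17, 25, 28}
Elements in B but not A: {16, 22, 23, 26, 40}
A △ B = {3, 8, 16, 17, 22, 23, 25, 26, 28, 40}

{3, 8, 16, 17, 22, 23, 25, 26, 28, 40}


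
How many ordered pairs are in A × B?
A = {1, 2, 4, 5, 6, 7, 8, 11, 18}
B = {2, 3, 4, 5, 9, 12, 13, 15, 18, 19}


Set A = {1, 2, 4, 5, 6, 7, 8, 11, 18} has 9 elements.
Set B = {2, 3, 4, 5, 9, 12, 13, 15, 18, 19} has 10 elements.
|A × B| = |A| × |B| = 9 × 10 = 90

90


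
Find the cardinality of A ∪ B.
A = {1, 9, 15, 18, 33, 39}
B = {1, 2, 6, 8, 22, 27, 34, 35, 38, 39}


Set A = {1, 9, 15, 18, 33, 39}, |A| = 6
Set B = {1, 2, 6, 8, 22, 27, 34, 35, 38, 39}, |B| = 10
A ∩ B = {1, 39}, |A ∩ B| = 2
|A ∪ B| = |A| + |B| - |A ∩ B| = 6 + 10 - 2 = 14

14


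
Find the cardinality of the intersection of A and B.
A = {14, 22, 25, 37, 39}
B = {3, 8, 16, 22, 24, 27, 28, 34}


Set A = {14, 22, 25, 37, 39}
Set B = {3, 8, 16, 22, 24, 27, 28, 34}
A ∩ B = {22}
|A ∩ B| = 1

1


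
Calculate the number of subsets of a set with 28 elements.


The set has 28 elements.
The power set contains all possible subsets.
|P(A)| = 2^|A| = 2^28 = 268435456

268435456


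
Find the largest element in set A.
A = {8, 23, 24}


Set A = {8, 23, 24}
Elements in ascending order: 8, 23, 24
The largest element is 24.

24


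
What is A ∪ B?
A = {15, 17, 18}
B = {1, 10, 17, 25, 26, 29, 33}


Set A = {15, 17, 18}
Set B = {1, 10, 17, 25, 26, 29, 33}
A ∪ B includes all elements in either set.
Elements from A: {15, 17, 18}
Elements from B not already included: {1, 10, 25, 26, 29, 33}
A ∪ B = {1, 10, 15, 17, 18, 25, 26, 29, 33}

{1, 10, 15, 17, 18, 25, 26, 29, 33}


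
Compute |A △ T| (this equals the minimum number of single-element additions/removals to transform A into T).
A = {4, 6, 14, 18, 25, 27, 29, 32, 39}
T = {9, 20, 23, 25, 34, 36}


Set A = {4, 6, 14, 18, 25, 27, 29, 32, 39}
Set T = {9, 20, 23, 25, 34, 36}
Elements to remove from A (in A, not in T): {4, 6, 14, 18, 27, 29, 32, 39} → 8 removals
Elements to add to A (in T, not in A): {9, 20, 23, 34, 36} → 5 additions
Total edits = 8 + 5 = 13

13


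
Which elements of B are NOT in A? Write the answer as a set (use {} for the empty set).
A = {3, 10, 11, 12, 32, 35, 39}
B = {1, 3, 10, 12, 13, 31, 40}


Set A = {3, 10, 11, 12, 32, 35, 39}
Set B = {1, 3, 10, 12, 13, 31, 40}
Check each element of B against A:
1 ∉ A (include), 3 ∈ A, 10 ∈ A, 12 ∈ A, 13 ∉ A (include), 31 ∉ A (include), 40 ∉ A (include)
Elements of B not in A: {1, 13, 31, 40}

{1, 13, 31, 40}


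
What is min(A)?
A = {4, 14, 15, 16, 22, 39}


Set A = {4, 14, 15, 16, 22, 39}
Elements in ascending order: 4, 14, 15, 16, 22, 39
The smallest element is 4.

4


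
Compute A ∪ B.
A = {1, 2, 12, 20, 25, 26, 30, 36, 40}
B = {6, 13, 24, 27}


Set A = {1, 2, 12, 20, 25, 26, 30, 36, 40}
Set B = {6, 13, 24, 27}
A ∪ B includes all elements in either set.
Elements from A: {1, 2, 12, 20, 25, 26, 30, 36, 40}
Elements from B not already included: {6, 13, 24, 27}
A ∪ B = {1, 2, 6, 12, 13, 20, 24, 25, 26, 27, 30, 36, 40}

{1, 2, 6, 12, 13, 20, 24, 25, 26, 27, 30, 36, 40}


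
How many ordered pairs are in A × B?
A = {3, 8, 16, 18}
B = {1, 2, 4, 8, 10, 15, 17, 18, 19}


Set A = {3, 8, 16, 18} has 4 elements.
Set B = {1, 2, 4, 8, 10, 15, 17, 18, 19} has 9 elements.
|A × B| = |A| × |B| = 4 × 9 = 36

36


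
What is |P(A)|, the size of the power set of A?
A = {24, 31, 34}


Set A = {24, 31, 34}
|A| = 3
The power set P(A) contains all subsets of A.
|P(A)| = 2^|A| = 2^3 = 8

8


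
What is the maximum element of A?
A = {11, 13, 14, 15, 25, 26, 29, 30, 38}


Set A = {11, 13, 14, 15, 25, 26, 29, 30, 38}
Elements in ascending order: 11, 13, 14, 15, 25, 26, 29, 30, 38
The largest element is 38.

38


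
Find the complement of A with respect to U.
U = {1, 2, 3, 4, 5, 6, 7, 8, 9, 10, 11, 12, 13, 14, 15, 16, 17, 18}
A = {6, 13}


Universal set U = {1, 2, 3, 4, 5, 6, 7, 8, 9, 10, 11, 12, 13, 14, 15, 16, 17, 18}
Set A = {6, 13}
A' = U \ A = elements in U but not in A
Checking each element of U:
1 (not in A, include), 2 (not in A, include), 3 (not in A, include), 4 (not in A, include), 5 (not in A, include), 6 (in A, exclude), 7 (not in A, include), 8 (not in A, include), 9 (not in A, include), 10 (not in A, include), 11 (not in A, include), 12 (not in A, include), 13 (in A, exclude), 14 (not in A, include), 15 (not in A, include), 16 (not in A, include), 17 (not in A, include), 18 (not in A, include)
A' = {1, 2, 3, 4, 5, 7, 8, 9, 10, 11, 12, 14, 15, 16, 17, 18}

{1, 2, 3, 4, 5, 7, 8, 9, 10, 11, 12, 14, 15, 16, 17, 18}


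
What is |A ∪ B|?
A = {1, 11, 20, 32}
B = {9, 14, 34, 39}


Set A = {1, 11, 20, 32}, |A| = 4
Set B = {9, 14, 34, 39}, |B| = 4
A ∩ B = {}, |A ∩ B| = 0
|A ∪ B| = |A| + |B| - |A ∩ B| = 4 + 4 - 0 = 8

8


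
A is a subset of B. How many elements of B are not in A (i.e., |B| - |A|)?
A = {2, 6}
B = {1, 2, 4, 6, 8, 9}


Set A = {2, 6}, |A| = 2
Set B = {1, 2, 4, 6, 8, 9}, |B| = 6
Since A ⊆ B: B \ A = {1, 4, 8, 9}
|B| - |A| = 6 - 2 = 4

4


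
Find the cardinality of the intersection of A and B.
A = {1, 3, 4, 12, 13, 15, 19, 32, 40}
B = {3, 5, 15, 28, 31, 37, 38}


Set A = {1, 3, 4, 12, 13, 15, 19, 32, 40}
Set B = {3, 5, 15, 28, 31, 37, 38}
A ∩ B = {3, 15}
|A ∩ B| = 2

2


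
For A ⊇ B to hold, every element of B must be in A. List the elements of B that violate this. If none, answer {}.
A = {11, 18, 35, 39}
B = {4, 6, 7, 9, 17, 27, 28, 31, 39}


Set A = {11, 18, 35, 39}
Set B = {4, 6, 7, 9, 17, 27, 28, 31, 39}
Check each element of B against A:
4 ∉ A (include), 6 ∉ A (include), 7 ∉ A (include), 9 ∉ A (include), 17 ∉ A (include), 27 ∉ A (include), 28 ∉ A (include), 31 ∉ A (include), 39 ∈ A
Elements of B not in A: {4, 6, 7, 9, 17, 27, 28, 31}

{4, 6, 7, 9, 17, 27, 28, 31}


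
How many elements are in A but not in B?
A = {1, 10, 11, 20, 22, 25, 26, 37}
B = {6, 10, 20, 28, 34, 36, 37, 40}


Set A = {1, 10, 11, 20, 22, 25, 26, 37}
Set B = {6, 10, 20, 28, 34, 36, 37, 40}
A \ B = {1, 11, 22, 25, 26}
|A \ B| = 5

5


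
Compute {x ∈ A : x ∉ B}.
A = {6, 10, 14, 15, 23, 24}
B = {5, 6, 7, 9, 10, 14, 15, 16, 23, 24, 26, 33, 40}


Set A = {6, 10, 14, 15, 23, 24}
Set B = {5, 6, 7, 9, 10, 14, 15, 16, 23, 24, 26, 33, 40}
Check each element of A against B:
6 ∈ B, 10 ∈ B, 14 ∈ B, 15 ∈ B, 23 ∈ B, 24 ∈ B
Elements of A not in B: {}

{}


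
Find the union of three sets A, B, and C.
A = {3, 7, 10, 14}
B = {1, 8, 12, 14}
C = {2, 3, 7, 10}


Set A = {3, 7, 10, 14}
Set B = {1, 8, 12, 14}
Set C = {2, 3, 7, 10}
First, A ∪ B = {1, 3, 7, 8, 10, 12, 14}
Then, (A ∪ B) ∪ C = {1, 2, 3, 7, 8, 10, 12, 14}

{1, 2, 3, 7, 8, 10, 12, 14}


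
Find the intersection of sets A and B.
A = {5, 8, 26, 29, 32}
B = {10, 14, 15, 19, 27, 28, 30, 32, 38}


Set A = {5, 8, 26, 29, 32}
Set B = {10, 14, 15, 19, 27, 28, 30, 32, 38}
A ∩ B includes only elements in both sets.
Check each element of A against B:
5 ✗, 8 ✗, 26 ✗, 29 ✗, 32 ✓
A ∩ B = {32}

{32}


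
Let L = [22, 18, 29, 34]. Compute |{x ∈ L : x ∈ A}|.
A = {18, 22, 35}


Set A = {18, 22, 35}
Candidates: [22, 18, 29, 34]
Check each candidate:
22 ∈ A, 18 ∈ A, 29 ∉ A, 34 ∉ A
Count of candidates in A: 2

2


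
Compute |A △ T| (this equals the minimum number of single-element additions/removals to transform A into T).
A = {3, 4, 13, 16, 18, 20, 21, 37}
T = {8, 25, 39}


Set A = {3, 4, 13, 16, 18, 20, 21, 37}
Set T = {8, 25, 39}
Elements to remove from A (in A, not in T): {3, 4, 13, 16, 18, 20, 21, 37} → 8 removals
Elements to add to A (in T, not in A): {8, 25, 39} → 3 additions
Total edits = 8 + 3 = 11

11


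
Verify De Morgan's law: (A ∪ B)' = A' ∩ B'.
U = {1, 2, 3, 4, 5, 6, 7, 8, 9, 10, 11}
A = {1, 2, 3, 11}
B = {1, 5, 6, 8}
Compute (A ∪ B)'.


U = {1, 2, 3, 4, 5, 6, 7, 8, 9, 10, 11}
A = {1, 2, 3, 11}, B = {1, 5, 6, 8}
A ∪ B = {1, 2, 3, 5, 6, 8, 11}
(A ∪ B)' = U \ (A ∪ B) = {4, 7, 9, 10}
Verification via A' ∩ B': A' = {4, 5, 6, 7, 8, 9, 10}, B' = {2, 3, 4, 7, 9, 10, 11}
A' ∩ B' = {4, 7, 9, 10} ✓

{4, 7, 9, 10}


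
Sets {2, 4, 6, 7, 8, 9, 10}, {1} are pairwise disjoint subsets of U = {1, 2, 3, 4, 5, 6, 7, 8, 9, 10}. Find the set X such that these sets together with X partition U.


U = {1, 2, 3, 4, 5, 6, 7, 8, 9, 10}
Shown blocks: {2, 4, 6, 7, 8, 9, 10}, {1}
A partition's blocks are pairwise disjoint and cover U, so the missing block = U \ (union of shown blocks).
Union of shown blocks: {1, 2, 4, 6, 7, 8, 9, 10}
Missing block = U \ (union) = {3, 5}

{3, 5}


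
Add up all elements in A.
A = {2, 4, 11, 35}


Set A = {2, 4, 11, 35}
Sum = 2 + 4 + 11 + 35 = 52

52


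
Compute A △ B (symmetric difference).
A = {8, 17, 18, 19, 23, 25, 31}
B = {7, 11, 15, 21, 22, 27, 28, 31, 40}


Set A = {8, 17, 18, 19, 23, 25, 31}
Set B = {7, 11, 15, 21, 22, 27, 28, 31, 40}
A △ B = (A \ B) ∪ (B \ A)
Elements in A but not B: {8, 17, 18, 19, 23, 25}
Elements in B but not A: {7, 11, 15, 21, 22, 27, 28, 40}
A △ B = {7, 8, 11, 15, 17, 18, 19, 21, 22, 23, 25, 27, 28, 40}

{7, 8, 11, 15, 17, 18, 19, 21, 22, 23, 25, 27, 28, 40}


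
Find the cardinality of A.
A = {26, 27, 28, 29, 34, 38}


Set A = {26, 27, 28, 29, 34, 38}
Listing elements: 26, 27, 28, 29, 34, 38
Counting: 6 elements
|A| = 6

6


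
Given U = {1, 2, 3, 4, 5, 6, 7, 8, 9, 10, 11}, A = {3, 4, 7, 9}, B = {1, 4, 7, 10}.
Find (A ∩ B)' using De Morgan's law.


U = {1, 2, 3, 4, 5, 6, 7, 8, 9, 10, 11}
A = {3, 4, 7, 9}, B = {1, 4, 7, 10}
A ∩ B = {4, 7}
(A ∩ B)' = U \ (A ∩ B) = {1, 2, 3, 5, 6, 8, 9, 10, 11}
Verification via A' ∪ B': A' = {1, 2, 5, 6, 8, 10, 11}, B' = {2, 3, 5, 6, 8, 9, 11}
A' ∪ B' = {1, 2, 3, 5, 6, 8, 9, 10, 11} ✓

{1, 2, 3, 5, 6, 8, 9, 10, 11}


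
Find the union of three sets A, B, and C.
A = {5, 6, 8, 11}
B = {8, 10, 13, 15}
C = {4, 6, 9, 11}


Set A = {5, 6, 8, 11}
Set B = {8, 10, 13, 15}
Set C = {4, 6, 9, 11}
First, A ∪ B = {5, 6, 8, 10, 11, 13, 15}
Then, (A ∪ B) ∪ C = {4, 5, 6, 8, 9, 10, 11, 13, 15}

{4, 5, 6, 8, 9, 10, 11, 13, 15}


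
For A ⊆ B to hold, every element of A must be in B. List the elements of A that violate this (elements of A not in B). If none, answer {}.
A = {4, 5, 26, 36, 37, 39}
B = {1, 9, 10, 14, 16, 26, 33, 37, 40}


Set A = {4, 5, 26, 36, 37, 39}
Set B = {1, 9, 10, 14, 16, 26, 33, 37, 40}
Check each element of A against B:
4 ∉ B (include), 5 ∉ B (include), 26 ∈ B, 36 ∉ B (include), 37 ∈ B, 39 ∉ B (include)
Elements of A not in B: {4, 5, 36, 39}

{4, 5, 36, 39}


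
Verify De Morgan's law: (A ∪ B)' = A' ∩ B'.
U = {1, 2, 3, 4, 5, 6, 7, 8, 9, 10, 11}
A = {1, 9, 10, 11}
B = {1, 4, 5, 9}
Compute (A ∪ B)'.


U = {1, 2, 3, 4, 5, 6, 7, 8, 9, 10, 11}
A = {1, 9, 10, 11}, B = {1, 4, 5, 9}
A ∪ B = {1, 4, 5, 9, 10, 11}
(A ∪ B)' = U \ (A ∪ B) = {2, 3, 6, 7, 8}
Verification via A' ∩ B': A' = {2, 3, 4, 5, 6, 7, 8}, B' = {2, 3, 6, 7, 8, 10, 11}
A' ∩ B' = {2, 3, 6, 7, 8} ✓

{2, 3, 6, 7, 8}


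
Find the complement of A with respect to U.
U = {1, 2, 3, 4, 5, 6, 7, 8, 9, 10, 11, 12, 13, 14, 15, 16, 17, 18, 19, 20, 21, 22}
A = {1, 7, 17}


Universal set U = {1, 2, 3, 4, 5, 6, 7, 8, 9, 10, 11, 12, 13, 14, 15, 16, 17, 18, 19, 20, 21, 22}
Set A = {1, 7, 17}
A' = U \ A = elements in U but not in A
Checking each element of U:
1 (in A, exclude), 2 (not in A, include), 3 (not in A, include), 4 (not in A, include), 5 (not in A, include), 6 (not in A, include), 7 (in A, exclude), 8 (not in A, include), 9 (not in A, include), 10 (not in A, include), 11 (not in A, include), 12 (not in A, include), 13 (not in A, include), 14 (not in A, include), 15 (not in A, include), 16 (not in A, include), 17 (in A, exclude), 18 (not in A, include), 19 (not in A, include), 20 (not in A, include), 21 (not in A, include), 22 (not in A, include)
A' = {2, 3, 4, 5, 6, 8, 9, 10, 11, 12, 13, 14, 15, 16, 18, 19, 20, 21, 22}

{2, 3, 4, 5, 6, 8, 9, 10, 11, 12, 13, 14, 15, 16, 18, 19, 20, 21, 22}


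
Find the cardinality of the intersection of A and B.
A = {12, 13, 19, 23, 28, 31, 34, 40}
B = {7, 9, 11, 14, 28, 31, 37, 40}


Set A = {12, 13, 19, 23, 28, 31, 34, 40}
Set B = {7, 9, 11, 14, 28, 31, 37, 40}
A ∩ B = {28, 31, 40}
|A ∩ B| = 3

3


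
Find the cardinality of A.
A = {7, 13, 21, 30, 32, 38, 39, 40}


Set A = {7, 13, 21, 30, 32, 38, 39, 40}
Listing elements: 7, 13, 21, 30, 32, 38, 39, 40
Counting: 8 elements
|A| = 8

8


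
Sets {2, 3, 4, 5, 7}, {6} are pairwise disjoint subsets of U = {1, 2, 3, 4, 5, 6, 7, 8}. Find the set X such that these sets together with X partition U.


U = {1, 2, 3, 4, 5, 6, 7, 8}
Shown blocks: {2, 3, 4, 5, 7}, {6}
A partition's blocks are pairwise disjoint and cover U, so the missing block = U \ (union of shown blocks).
Union of shown blocks: {2, 3, 4, 5, 6, 7}
Missing block = U \ (union) = {1, 8}

{1, 8}
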